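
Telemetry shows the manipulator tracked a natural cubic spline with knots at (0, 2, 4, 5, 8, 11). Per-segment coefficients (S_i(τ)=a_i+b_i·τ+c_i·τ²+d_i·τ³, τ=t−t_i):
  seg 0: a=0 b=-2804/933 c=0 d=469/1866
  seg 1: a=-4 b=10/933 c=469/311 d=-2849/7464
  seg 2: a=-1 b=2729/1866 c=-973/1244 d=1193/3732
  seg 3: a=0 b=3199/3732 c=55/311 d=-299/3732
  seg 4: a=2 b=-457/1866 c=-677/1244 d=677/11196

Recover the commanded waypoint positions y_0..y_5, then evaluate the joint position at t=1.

y_0 = S_0(0) = a_0 = 0
y_1 = S_1(0) = a_1 = -4
y_2 = S_2(0) = a_2 = -1
y_3 = S_3(0) = a_3 = 0
y_4 = S_4(0) = a_4 = 2
y_5 = S_4(3) = -2
t_q=1 is in segment 0 (τ=1); S_0(τ)=-1713/622

y_0=0 y_1=-4 y_2=-1 y_3=0 y_4=2 y_5=-2
S(1) = -1713/622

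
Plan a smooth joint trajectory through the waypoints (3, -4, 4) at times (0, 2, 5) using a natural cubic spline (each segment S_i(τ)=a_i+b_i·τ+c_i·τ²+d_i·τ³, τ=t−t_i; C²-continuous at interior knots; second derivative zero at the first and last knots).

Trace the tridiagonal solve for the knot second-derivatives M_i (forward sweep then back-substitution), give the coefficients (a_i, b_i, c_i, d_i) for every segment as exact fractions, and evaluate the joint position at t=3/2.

  seg 0: a=3 b=-71/15 c=0 d=37/120
  seg 1: a=-4 b=-31/30 c=37/20 d=-37/180
S(3/2) = -979/320

Δ: Δ0=-7/2, Δ1=8/3
row 1: diag=10, rhs=37; c'=3/10, d'=37/10
back: M1=37/10
M: M0=0, M1=37/10, M2=0
seg 0: a=3, c=M0/2=0, d=(M1−M0)/(6·2)=37/120, b=Δ0−h0·(2M0+M1)/6=-71/15
seg 1: a=-4, c=M1/2=37/20, d=(M2−M1)/(6·3)=-37/180, b=Δ1−h1·(2M1+M2)/6=-31/30
t_q=3/2 → seg 0, τ=3/2; S=3+-71/15·τ+0·τ²+37/120·τ³=-979/320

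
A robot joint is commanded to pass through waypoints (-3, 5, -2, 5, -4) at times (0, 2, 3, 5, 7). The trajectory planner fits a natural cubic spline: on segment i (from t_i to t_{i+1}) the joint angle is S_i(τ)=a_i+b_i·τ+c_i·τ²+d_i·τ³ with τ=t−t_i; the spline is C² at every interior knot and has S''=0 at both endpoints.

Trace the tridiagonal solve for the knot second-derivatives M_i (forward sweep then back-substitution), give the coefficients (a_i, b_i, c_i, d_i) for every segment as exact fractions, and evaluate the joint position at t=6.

  seg 0: a=-3 b=137/16 c=0 d=-73/64
  seg 1: a=5 b=-41/8 c=-219/32 d=159/32
  seg 2: a=-2 b=-125/32 c=129/16 d=-279/128
  seg 3: a=5 b=35/16 c=-321/64 d=107/128
S(6) = 385/128

Δ: Δ0=4, Δ1=-7, Δ2=7/2, Δ3=-9/2
row 1: diag=6, rhs=-66; c'=1/6, d'=-11
row 2: denom=6−1·1/6=35/6; d'=(63−1·-11)/(35/6)=444/35
row 3: denom=8−2·12/35=256/35; d'=(-48−2·444/35)/(256/35)=-321/32
back: M3=-321/32
back: M2=444/35−12/35·-321/32=129/8
back: M1=-11−1/6·129/8=-219/16
M: M0=0, M1=-219/16, M2=129/8, M3=-321/32, M4=0
seg 0: a=-3, c=M0/2=0, d=(M1−M0)/(6·2)=-73/64, b=Δ0−h0·(2M0+M1)/6=137/16
seg 1: a=5, c=M1/2=-219/32, d=(M2−M1)/(6·1)=159/32, b=Δ1−h1·(2M1+M2)/6=-41/8
seg 2: a=-2, c=M2/2=129/16, d=(M3−M2)/(6·2)=-279/128, b=Δ2−h2·(2M2+M3)/6=-125/32
seg 3: a=5, c=M3/2=-321/64, d=(M4−M3)/(6·2)=107/128, b=Δ3−h3·(2M3+M4)/6=35/16
t_q=6 → seg 3, τ=1; S=5+35/16·τ+-321/64·τ²+107/128·τ³=385/128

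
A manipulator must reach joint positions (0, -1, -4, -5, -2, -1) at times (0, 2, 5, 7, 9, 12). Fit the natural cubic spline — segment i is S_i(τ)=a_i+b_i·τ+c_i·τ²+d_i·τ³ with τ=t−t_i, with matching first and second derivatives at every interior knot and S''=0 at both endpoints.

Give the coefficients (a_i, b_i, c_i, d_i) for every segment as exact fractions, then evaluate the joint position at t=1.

Δ: Δ0=-1/2, Δ1=-1, Δ2=-1/2, Δ3=3/2, Δ4=1/3
row 1: diag=10, rhs=-3; c'=3/10, d'=-3/10
row 2: denom=10−3·3/10=91/10; d'=(3−3·-3/10)/(91/10)=3/7
row 3: denom=8−2·20/91=688/91; d'=(12−2·3/7)/(688/91)=507/344
row 4: denom=10−2·91/344=1629/172; d'=(-7−2·507/344)/(1629/172)=-1711/1629
back: M4=-1711/1629
back: M3=507/344−91/344·-1711/1629=5707/3258
back: M2=3/7−20/91·5707/3258=71/1629
back: M1=-3/10−3/10·71/1629=-170/543
M: M0=0, M1=-170/543, M2=71/1629, M3=5707/3258, M4=-1711/1629, M5=0
seg 0: a=0, c=M0/2=0, d=(M1−M0)/(6·2)=-85/3258, b=Δ0−h0·(2M0+M1)/6=-1289/3258
seg 1: a=-1, c=M1/2=-85/543, d=(M2−M1)/(6·3)=581/29322, b=Δ1−h1·(2M1+M2)/6=-2309/3258
seg 2: a=-4, c=M2/2=71/3258, d=(M3−M2)/(6·2)=1855/13032, b=Δ2−h2·(2M2+M3)/6=-1813/1629
seg 3: a=-5, c=M3/2=5707/6516, d=(M4−M3)/(6·2)=-3043/13032, b=Δ3−h3·(2M3+M4)/6=247/362
seg 4: a=-2, c=M4/2=-1711/3258, d=(M5−M4)/(6·3)=1711/29322, b=Δ4−h4·(2M4+M5)/6=2254/1629
t_q=1 → seg 0, τ=1; S=0+-1289/3258·τ+0·τ²+-85/3258·τ³=-229/543

  seg 0: a=0 b=-1289/3258 c=0 d=-85/3258
  seg 1: a=-1 b=-2309/3258 c=-85/543 d=581/29322
  seg 2: a=-4 b=-1813/1629 c=71/3258 d=1855/13032
  seg 3: a=-5 b=247/362 c=5707/6516 d=-3043/13032
  seg 4: a=-2 b=2254/1629 c=-1711/3258 d=1711/29322
S(1) = -229/543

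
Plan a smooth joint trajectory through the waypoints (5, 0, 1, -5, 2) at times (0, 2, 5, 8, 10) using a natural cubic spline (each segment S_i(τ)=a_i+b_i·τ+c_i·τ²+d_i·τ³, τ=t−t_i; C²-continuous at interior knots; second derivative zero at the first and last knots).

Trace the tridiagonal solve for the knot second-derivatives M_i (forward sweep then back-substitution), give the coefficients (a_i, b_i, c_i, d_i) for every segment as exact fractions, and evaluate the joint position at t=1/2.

  seg 0: a=5 b=-1709/510 c=0 d=217/1020
  seg 1: a=0 b=-407/510 c=217/170 d=-688/2295
  seg 2: a=1 b=-37/30 c=-145/102 d=892/2295
  seg 3: a=-5 b=373/510 c=353/170 d=-353/1020
S(1/2) = 1823/544

Δ: Δ0=-5/2, Δ1=1/3, Δ2=-2, Δ3=7/2
row 1: diag=10, rhs=17; c'=3/10, d'=17/10
row 2: denom=12−3·3/10=111/10; d'=(-14−3·17/10)/(111/10)=-191/111
row 3: denom=10−3·10/37=340/37; d'=(33−3·-191/111)/(340/37)=353/85
back: M3=353/85
back: M2=-191/111−10/37·353/85=-145/51
back: M1=17/10−3/10·-145/51=217/85
M: M0=0, M1=217/85, M2=-145/51, M3=353/85, M4=0
seg 0: a=5, c=M0/2=0, d=(M1−M0)/(6·2)=217/1020, b=Δ0−h0·(2M0+M1)/6=-1709/510
seg 1: a=0, c=M1/2=217/170, d=(M2−M1)/(6·3)=-688/2295, b=Δ1−h1·(2M1+M2)/6=-407/510
seg 2: a=1, c=M2/2=-145/102, d=(M3−M2)/(6·3)=892/2295, b=Δ2−h2·(2M2+M3)/6=-37/30
seg 3: a=-5, c=M3/2=353/170, d=(M4−M3)/(6·2)=-353/1020, b=Δ3−h3·(2M3+M4)/6=373/510
t_q=1/2 → seg 0, τ=1/2; S=5+-1709/510·τ+0·τ²+217/1020·τ³=1823/544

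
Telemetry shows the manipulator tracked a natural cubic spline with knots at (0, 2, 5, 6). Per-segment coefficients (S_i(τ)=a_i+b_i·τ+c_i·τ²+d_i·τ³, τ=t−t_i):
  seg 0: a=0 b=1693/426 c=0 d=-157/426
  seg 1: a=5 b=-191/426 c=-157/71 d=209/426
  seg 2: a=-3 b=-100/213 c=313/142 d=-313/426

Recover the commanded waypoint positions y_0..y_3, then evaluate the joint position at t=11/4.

y_0=0 y_1=5 y_2=-3 y_3=-2
S(11/4) = 32961/9088

y_0 = S_0(0) = a_0 = 0
y_1 = S_1(0) = a_1 = 5
y_2 = S_2(0) = a_2 = -3
y_3 = S_2(1) = -2
t_q=11/4 is in segment 1 (τ=3/4); S_1(τ)=32961/9088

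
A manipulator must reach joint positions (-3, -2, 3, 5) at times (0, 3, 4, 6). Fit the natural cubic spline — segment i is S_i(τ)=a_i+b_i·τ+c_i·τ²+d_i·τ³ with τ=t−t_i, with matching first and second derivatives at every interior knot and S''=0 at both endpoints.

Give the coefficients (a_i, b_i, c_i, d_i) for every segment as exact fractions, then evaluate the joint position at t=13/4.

  seg 0: a=-3 b=-241/141 c=0 d=32/141
  seg 1: a=-2 b=623/141 c=96/47 d=-206/141
  seg 2: a=3 b=581/141 c=-110/47 d=55/141
S(13/4) = -1189/1504

Δ: Δ0=1/3, Δ1=5, Δ2=1
row 1: diag=8, rhs=28; c'=1/8, d'=7/2
row 2: denom=6−1·1/8=47/8; d'=(-24−1·7/2)/(47/8)=-220/47
back: M2=-220/47
back: M1=7/2−1/8·-220/47=192/47
M: M0=0, M1=192/47, M2=-220/47, M3=0
seg 0: a=-3, c=M0/2=0, d=(M1−M0)/(6·3)=32/141, b=Δ0−h0·(2M0+M1)/6=-241/141
seg 1: a=-2, c=M1/2=96/47, d=(M2−M1)/(6·1)=-206/141, b=Δ1−h1·(2M1+M2)/6=623/141
seg 2: a=3, c=M2/2=-110/47, d=(M3−M2)/(6·2)=55/141, b=Δ2−h2·(2M2+M3)/6=581/141
t_q=13/4 → seg 1, τ=1/4; S=-2+623/141·τ+96/47·τ²+-206/141·τ³=-1189/1504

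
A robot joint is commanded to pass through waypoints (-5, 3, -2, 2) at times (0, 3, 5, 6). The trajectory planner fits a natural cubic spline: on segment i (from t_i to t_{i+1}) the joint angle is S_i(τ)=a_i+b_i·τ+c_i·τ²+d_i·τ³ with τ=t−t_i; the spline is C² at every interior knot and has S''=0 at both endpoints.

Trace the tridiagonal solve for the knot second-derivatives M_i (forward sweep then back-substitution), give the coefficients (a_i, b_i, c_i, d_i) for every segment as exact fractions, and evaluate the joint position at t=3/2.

Δ: Δ0=8/3, Δ1=-5/2, Δ2=4
row 1: diag=10, rhs=-31; c'=1/5, d'=-31/10
row 2: denom=6−2·1/5=28/5; d'=(39−2·-31/10)/(28/5)=113/14
back: M2=113/14
back: M1=-31/10−1/5·113/14=-33/7
M: M0=0, M1=-33/7, M2=113/14, M3=0
seg 0: a=-5, c=M0/2=0, d=(M1−M0)/(6·3)=-11/42, b=Δ0−h0·(2M0+M1)/6=211/42
seg 1: a=3, c=M1/2=-33/14, d=(M2−M1)/(6·2)=179/168, b=Δ1−h1·(2M1+M2)/6=-43/21
seg 2: a=-2, c=M2/2=113/28, d=(M3−M2)/(6·1)=-113/84, b=Δ2−h2·(2M2+M3)/6=55/42
t_q=3/2 → seg 0, τ=3/2; S=-5+211/42·τ+0·τ²+-11/42·τ³=185/112

  seg 0: a=-5 b=211/42 c=0 d=-11/42
  seg 1: a=3 b=-43/21 c=-33/14 d=179/168
  seg 2: a=-2 b=55/42 c=113/28 d=-113/84
S(3/2) = 185/112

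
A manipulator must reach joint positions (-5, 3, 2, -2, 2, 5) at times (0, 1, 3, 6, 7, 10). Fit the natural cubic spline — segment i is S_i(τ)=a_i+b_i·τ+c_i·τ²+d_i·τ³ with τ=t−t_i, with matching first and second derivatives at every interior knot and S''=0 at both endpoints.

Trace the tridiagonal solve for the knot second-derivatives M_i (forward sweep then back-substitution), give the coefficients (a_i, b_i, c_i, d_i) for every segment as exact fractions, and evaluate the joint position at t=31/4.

  seg 0: a=-5 b=7283/774 c=0 d=-1091/774
  seg 1: a=3 b=2005/387 c=-1091/258 d=2149/3096
  seg 2: a=2 b=-2635/774 c=-11/172 d=3503/13932
  seg 3: a=-2 b=4645/1548 c=851/387 d=-619/516
  seg 4: a=2 b=2941/774 c=-2167/1548 d=2167/13932
S(31/4) = 45441/11008

Δ: Δ0=8, Δ1=-1/2, Δ2=-4/3, Δ3=4, Δ4=1
row 1: diag=6, rhs=-51; c'=1/3, d'=-17/2
row 2: denom=10−2·1/3=28/3; d'=(-5−2·-17/2)/(28/3)=9/7
row 3: denom=8−3·9/28=197/28; d'=(32−3·9/7)/(197/28)=4
row 4: denom=8−1·28/197=1548/197; d'=(-18−1·4)/(1548/197)=-2167/774
back: M4=-2167/774
back: M3=4−28/197·-2167/774=1702/387
back: M2=9/7−9/28·1702/387=-11/86
back: M1=-17/2−1/3·-11/86=-1091/129
M: M0=0, M1=-1091/129, M2=-11/86, M3=1702/387, M4=-2167/774, M5=0
seg 0: a=-5, c=M0/2=0, d=(M1−M0)/(6·1)=-1091/774, b=Δ0−h0·(2M0+M1)/6=7283/774
seg 1: a=3, c=M1/2=-1091/258, d=(M2−M1)/(6·2)=2149/3096, b=Δ1−h1·(2M1+M2)/6=2005/387
seg 2: a=2, c=M2/2=-11/172, d=(M3−M2)/(6·3)=3503/13932, b=Δ2−h2·(2M2+M3)/6=-2635/774
seg 3: a=-2, c=M3/2=851/387, d=(M4−M3)/(6·1)=-619/516, b=Δ3−h3·(2M3+M4)/6=4645/1548
seg 4: a=2, c=M4/2=-2167/1548, d=(M5−M4)/(6·3)=2167/13932, b=Δ4−h4·(2M4+M5)/6=2941/774
t_q=31/4 → seg 4, τ=3/4; S=2+2941/774·τ+-2167/1548·τ²+2167/13932·τ³=45441/11008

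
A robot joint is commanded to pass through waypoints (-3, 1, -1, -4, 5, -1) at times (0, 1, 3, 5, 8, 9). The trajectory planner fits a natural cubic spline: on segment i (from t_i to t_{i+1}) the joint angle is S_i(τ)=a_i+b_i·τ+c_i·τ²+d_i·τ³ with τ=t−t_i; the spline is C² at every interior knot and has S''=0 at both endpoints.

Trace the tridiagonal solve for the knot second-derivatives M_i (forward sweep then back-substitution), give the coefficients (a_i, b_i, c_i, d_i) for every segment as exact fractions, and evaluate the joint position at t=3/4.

  seg 0: a=-3 b=14085/2932 c=0 d=-2357/2932
  seg 1: a=1 b=3507/1466 c=-7071/2932 d=1049/2932
  seg 2: a=-1 b=-4341/1466 c=-777/2932 d=2919/5864
  seg 3: a=-4 b=1431/733 c=1995/733 d=-1739/2199
  seg 4: a=5 b=-2250/733 c=-3222/733 d=1074/733
S(3/4) = 49497/187648

Δ: Δ0=4, Δ1=-1, Δ2=-3/2, Δ3=3, Δ4=-6
row 1: diag=6, rhs=-30; c'=1/3, d'=-5
row 2: denom=8−2·1/3=22/3; d'=(-3−2·-5)/(22/3)=21/22
row 3: denom=10−2·3/11=104/11; d'=(27−2·21/22)/(104/11)=69/26
row 4: denom=8−3·33/104=733/104; d'=(-54−3·69/26)/(733/104)=-6444/733
back: M4=-6444/733
back: M3=69/26−33/104·-6444/733=3990/733
back: M2=21/22−3/11·3990/733=-777/1466
back: M1=-5−1/3·-777/1466=-7071/1466
M: M0=0, M1=-7071/1466, M2=-777/1466, M3=3990/733, M4=-6444/733, M5=0
seg 0: a=-3, c=M0/2=0, d=(M1−M0)/(6·1)=-2357/2932, b=Δ0−h0·(2M0+M1)/6=14085/2932
seg 1: a=1, c=M1/2=-7071/2932, d=(M2−M1)/(6·2)=1049/2932, b=Δ1−h1·(2M1+M2)/6=3507/1466
seg 2: a=-1, c=M2/2=-777/2932, d=(M3−M2)/(6·2)=2919/5864, b=Δ2−h2·(2M2+M3)/6=-4341/1466
seg 3: a=-4, c=M3/2=1995/733, d=(M4−M3)/(6·3)=-1739/2199, b=Δ3−h3·(2M3+M4)/6=1431/733
seg 4: a=5, c=M4/2=-3222/733, d=(M5−M4)/(6·1)=1074/733, b=Δ4−h4·(2M4+M5)/6=-2250/733
t_q=3/4 → seg 0, τ=3/4; S=-3+14085/2932·τ+0·τ²+-2357/2932·τ³=49497/187648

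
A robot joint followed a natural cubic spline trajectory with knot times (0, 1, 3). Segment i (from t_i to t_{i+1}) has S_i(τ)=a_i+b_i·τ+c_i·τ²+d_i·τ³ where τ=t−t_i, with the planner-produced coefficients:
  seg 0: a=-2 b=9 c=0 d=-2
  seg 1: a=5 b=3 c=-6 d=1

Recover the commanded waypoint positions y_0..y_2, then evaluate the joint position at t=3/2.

y_0=-2 y_1=5 y_2=-5
S(3/2) = 41/8

y_0 = S_0(0) = a_0 = -2
y_1 = S_1(0) = a_1 = 5
y_2 = S_1(2) = -5
t_q=3/2 is in segment 1 (τ=1/2); S_1(τ)=41/8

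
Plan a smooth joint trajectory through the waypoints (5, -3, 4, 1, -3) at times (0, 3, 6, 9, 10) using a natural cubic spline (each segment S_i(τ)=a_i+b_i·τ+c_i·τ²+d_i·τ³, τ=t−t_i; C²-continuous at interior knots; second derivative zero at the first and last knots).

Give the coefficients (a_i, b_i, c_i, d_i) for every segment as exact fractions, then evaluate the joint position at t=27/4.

  seg 0: a=5 b=-338/81 c=0 d=122/729
  seg 1: a=-3 b=28/81 c=122/81 d=-205/729
  seg 2: a=4 b=145/81 c=-83/81 d=23/729
  seg 3: a=1 b=-284/81 c=-20/27 d=20/81
S(27/4) = 2753/576

Δ: Δ0=-8/3, Δ1=7/3, Δ2=-1, Δ3=-4
row 1: diag=12, rhs=30; c'=1/4, d'=5/2
row 2: denom=12−3·1/4=45/4; d'=(-20−3·5/2)/(45/4)=-22/9
row 3: denom=8−3·4/15=36/5; d'=(-18−3·-22/9)/(36/5)=-40/27
back: M3=-40/27
back: M2=-22/9−4/15·-40/27=-166/81
back: M1=5/2−1/4·-166/81=244/81
M: M0=0, M1=244/81, M2=-166/81, M3=-40/27, M4=0
seg 0: a=5, c=M0/2=0, d=(M1−M0)/(6·3)=122/729, b=Δ0−h0·(2M0+M1)/6=-338/81
seg 1: a=-3, c=M1/2=122/81, d=(M2−M1)/(6·3)=-205/729, b=Δ1−h1·(2M1+M2)/6=28/81
seg 2: a=4, c=M2/2=-83/81, d=(M3−M2)/(6·3)=23/729, b=Δ2−h2·(2M2+M3)/6=145/81
seg 3: a=1, c=M3/2=-20/27, d=(M4−M3)/(6·1)=20/81, b=Δ3−h3·(2M3+M4)/6=-284/81
t_q=27/4 → seg 2, τ=3/4; S=4+145/81·τ+-83/81·τ²+23/729·τ³=2753/576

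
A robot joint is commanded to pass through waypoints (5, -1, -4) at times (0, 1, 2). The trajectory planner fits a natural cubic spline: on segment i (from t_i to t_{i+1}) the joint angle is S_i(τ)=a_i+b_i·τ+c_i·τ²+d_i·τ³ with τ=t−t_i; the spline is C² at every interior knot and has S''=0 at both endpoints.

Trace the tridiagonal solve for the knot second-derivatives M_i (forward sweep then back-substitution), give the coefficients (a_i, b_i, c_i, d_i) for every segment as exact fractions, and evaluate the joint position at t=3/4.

Δ: Δ0=-6, Δ1=-3
row 1: diag=4, rhs=18; c'=1/4, d'=9/2
back: M1=9/2
M: M0=0, M1=9/2, M2=0
seg 0: a=5, c=M0/2=0, d=(M1−M0)/(6·1)=3/4, b=Δ0−h0·(2M0+M1)/6=-27/4
seg 1: a=-1, c=M1/2=9/4, d=(M2−M1)/(6·1)=-3/4, b=Δ1−h1·(2M1+M2)/6=-9/2
t_q=3/4 → seg 0, τ=3/4; S=5+-27/4·τ+0·τ²+3/4·τ³=65/256

  seg 0: a=5 b=-27/4 c=0 d=3/4
  seg 1: a=-1 b=-9/2 c=9/4 d=-3/4
S(3/4) = 65/256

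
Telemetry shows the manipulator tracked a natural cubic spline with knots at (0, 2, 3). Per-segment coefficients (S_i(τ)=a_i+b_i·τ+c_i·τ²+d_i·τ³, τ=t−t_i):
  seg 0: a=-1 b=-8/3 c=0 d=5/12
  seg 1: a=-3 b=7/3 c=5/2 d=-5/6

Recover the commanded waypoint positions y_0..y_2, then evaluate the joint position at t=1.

y_0 = S_0(0) = a_0 = -1
y_1 = S_1(0) = a_1 = -3
y_2 = S_1(1) = 1
t_q=1 is in segment 0 (τ=1); S_0(τ)=-13/4

y_0=-1 y_1=-3 y_2=1
S(1) = -13/4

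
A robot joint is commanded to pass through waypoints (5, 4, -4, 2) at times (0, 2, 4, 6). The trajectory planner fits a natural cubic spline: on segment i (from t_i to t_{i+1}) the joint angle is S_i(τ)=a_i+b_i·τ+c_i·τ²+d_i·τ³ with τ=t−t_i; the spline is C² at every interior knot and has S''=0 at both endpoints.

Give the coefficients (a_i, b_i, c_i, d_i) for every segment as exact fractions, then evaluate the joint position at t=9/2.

Δ: Δ0=-1/2, Δ1=-4, Δ2=3
row 1: diag=8, rhs=-21; c'=1/4, d'=-21/8
row 2: denom=8−2·1/4=15/2; d'=(42−2·-21/8)/(15/2)=63/10
back: M2=63/10
back: M1=-21/8−1/4·63/10=-21/5
M: M0=0, M1=-21/5, M2=63/10, M3=0
seg 0: a=5, c=M0/2=0, d=(M1−M0)/(6·2)=-7/20, b=Δ0−h0·(2M0+M1)/6=9/10
seg 1: a=4, c=M1/2=-21/10, d=(M2−M1)/(6·2)=7/8, b=Δ1−h1·(2M1+M2)/6=-33/10
seg 2: a=-4, c=M2/2=63/20, d=(M3−M2)/(6·2)=-21/40, b=Δ2−h2·(2M2+M3)/6=-6/5
t_q=9/2 → seg 2, τ=1/2; S=-4+-6/5·τ+63/20·τ²+-21/40·τ³=-1241/320

  seg 0: a=5 b=9/10 c=0 d=-7/20
  seg 1: a=4 b=-33/10 c=-21/10 d=7/8
  seg 2: a=-4 b=-6/5 c=63/20 d=-21/40
S(9/2) = -1241/320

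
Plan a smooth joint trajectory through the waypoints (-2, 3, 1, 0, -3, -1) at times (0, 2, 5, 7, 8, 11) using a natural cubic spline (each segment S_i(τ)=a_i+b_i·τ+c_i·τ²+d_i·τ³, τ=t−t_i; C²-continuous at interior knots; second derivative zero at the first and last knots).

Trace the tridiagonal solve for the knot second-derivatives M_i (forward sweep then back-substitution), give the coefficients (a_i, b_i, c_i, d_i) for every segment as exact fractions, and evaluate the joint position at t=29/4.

  seg 0: a=-2 b=8665/2638 c=0 d=-1035/5276
  seg 1: a=3 b=2455/2638 c=-3105/2638 d=7652/35613
  seg 2: a=1 b=-871/2638 c=5989/7914 d=-6661/15828
  seg 3: a=0 b=-18623/7914 c=-6997/3957 d=8875/7914
  seg 4: a=-3 b=-3331/1319 c=12631/7914 d=-12631/71226
S(29/4) = -115023/168832

Δ: Δ0=5/2, Δ1=-2/3, Δ2=-1/2, Δ3=-3, Δ4=2/3
row 1: diag=10, rhs=-19; c'=3/10, d'=-19/10
row 2: denom=10−3·3/10=91/10; d'=(1−3·-19/10)/(91/10)=67/91
row 3: denom=6−2·20/91=506/91; d'=(-15−2·67/91)/(506/91)=-1499/506
row 4: denom=8−1·91/506=3957/506; d'=(22−1·-1499/506)/(3957/506)=12631/3957
back: M4=12631/3957
back: M3=-1499/506−91/506·12631/3957=-13994/3957
back: M2=67/91−20/91·-13994/3957=5989/3957
back: M1=-19/10−3/10·5989/3957=-3105/1319
M: M0=0, M1=-3105/1319, M2=5989/3957, M3=-13994/3957, M4=12631/3957, M5=0
seg 0: a=-2, c=M0/2=0, d=(M1−M0)/(6·2)=-1035/5276, b=Δ0−h0·(2M0+M1)/6=8665/2638
seg 1: a=3, c=M1/2=-3105/2638, d=(M2−M1)/(6·3)=7652/35613, b=Δ1−h1·(2M1+M2)/6=2455/2638
seg 2: a=1, c=M2/2=5989/7914, d=(M3−M2)/(6·2)=-6661/15828, b=Δ2−h2·(2M2+M3)/6=-871/2638
seg 3: a=0, c=M3/2=-6997/3957, d=(M4−M3)/(6·1)=8875/7914, b=Δ3−h3·(2M3+M4)/6=-18623/7914
seg 4: a=-3, c=M4/2=12631/7914, d=(M5−M4)/(6·3)=-12631/71226, b=Δ4−h4·(2M4+M5)/6=-3331/1319
t_q=29/4 → seg 3, τ=1/4; S=0+-18623/7914·τ+-6997/3957·τ²+8875/7914·τ³=-115023/168832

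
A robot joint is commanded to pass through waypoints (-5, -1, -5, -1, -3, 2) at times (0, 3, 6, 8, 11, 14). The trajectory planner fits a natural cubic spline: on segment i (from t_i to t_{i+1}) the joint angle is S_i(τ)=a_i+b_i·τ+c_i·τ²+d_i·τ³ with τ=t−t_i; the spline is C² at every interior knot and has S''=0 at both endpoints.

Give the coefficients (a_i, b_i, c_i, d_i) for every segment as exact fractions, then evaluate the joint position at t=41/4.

Δ: Δ0=4/3, Δ1=-4/3, Δ2=2, Δ3=-2/3, Δ4=5/3
row 1: diag=12, rhs=-16; c'=1/4, d'=-4/3
row 2: denom=10−3·1/4=37/4; d'=(20−3·-4/3)/(37/4)=96/37
row 3: denom=10−2·8/37=354/37; d'=(-16−2·96/37)/(354/37)=-392/177
row 4: denom=12−3·37/118=1305/118; d'=(14−3·-392/177)/(1305/118)=28/15
back: M4=28/15
back: M3=-392/177−37/118·28/15=-14/5
back: M2=96/37−8/37·-14/5=16/5
back: M1=-4/3−1/4·16/5=-32/15
M: M0=0, M1=-32/15, M2=16/5, M3=-14/5, M4=28/15, M5=0
seg 0: a=-5, c=M0/2=0, d=(M1−M0)/(6·3)=-16/135, b=Δ0−h0·(2M0+M1)/6=12/5
seg 1: a=-1, c=M1/2=-16/15, d=(M2−M1)/(6·3)=8/27, b=Δ1−h1·(2M1+M2)/6=-4/5
seg 2: a=-5, c=M2/2=8/5, d=(M3−M2)/(6·2)=-1/2, b=Δ2−h2·(2M2+M3)/6=4/5
seg 3: a=-1, c=M3/2=-7/5, d=(M4−M3)/(6·3)=7/27, b=Δ3−h3·(2M3+M4)/6=6/5
seg 4: a=-3, c=M4/2=14/15, d=(M5−M4)/(6·3)=-14/135, b=Δ4−h4·(2M4+M5)/6=-1/5
t_q=41/4 → seg 3, τ=9/4; S=-1+6/5·τ+-7/5·τ²+7/27·τ³=-779/320

  seg 0: a=-5 b=12/5 c=0 d=-16/135
  seg 1: a=-1 b=-4/5 c=-16/15 d=8/27
  seg 2: a=-5 b=4/5 c=8/5 d=-1/2
  seg 3: a=-1 b=6/5 c=-7/5 d=7/27
  seg 4: a=-3 b=-1/5 c=14/15 d=-14/135
S(41/4) = -779/320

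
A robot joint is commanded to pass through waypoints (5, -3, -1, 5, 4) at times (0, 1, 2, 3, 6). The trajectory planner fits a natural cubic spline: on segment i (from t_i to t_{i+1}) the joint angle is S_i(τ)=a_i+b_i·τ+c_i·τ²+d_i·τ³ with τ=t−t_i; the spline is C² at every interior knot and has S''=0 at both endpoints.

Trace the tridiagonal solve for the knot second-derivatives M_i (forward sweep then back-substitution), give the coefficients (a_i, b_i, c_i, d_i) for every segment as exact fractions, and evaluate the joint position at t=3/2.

Δ: Δ0=-8, Δ1=2, Δ2=6, Δ3=-1/3
row 1: diag=4, rhs=60; c'=1/4, d'=15
row 2: denom=4−1·1/4=15/4; d'=(24−1·15)/(15/4)=12/5
row 3: denom=8−1·4/15=116/15; d'=(-38−1·12/5)/(116/15)=-303/58
back: M3=-303/58
back: M2=12/5−4/15·-303/58=110/29
back: M1=15−1/4·110/29=815/58
M: M0=0, M1=815/58, M2=110/29, M3=-303/58, M4=0
seg 0: a=5, c=M0/2=0, d=(M1−M0)/(6·1)=815/348, b=Δ0−h0·(2M0+M1)/6=-3599/348
seg 1: a=-3, c=M1/2=815/116, d=(M2−M1)/(6·1)=-595/348, b=Δ1−h1·(2M1+M2)/6=-577/174
seg 2: a=-1, c=M2/2=55/29, d=(M3−M2)/(6·1)=-523/348, b=Δ2−h2·(2M2+M3)/6=1951/348
seg 3: a=5, c=M3/2=-303/116, d=(M4−M3)/(6·3)=101/348, b=Δ3−h3·(2M3+M4)/6=851/174
t_q=3/2 → seg 1, τ=1/2; S=-3+-577/174·τ+815/116·τ²+-595/348·τ³=-2891/928

  seg 0: a=5 b=-3599/348 c=0 d=815/348
  seg 1: a=-3 b=-577/174 c=815/116 d=-595/348
  seg 2: a=-1 b=1951/348 c=55/29 d=-523/348
  seg 3: a=5 b=851/174 c=-303/116 d=101/348
S(3/2) = -2891/928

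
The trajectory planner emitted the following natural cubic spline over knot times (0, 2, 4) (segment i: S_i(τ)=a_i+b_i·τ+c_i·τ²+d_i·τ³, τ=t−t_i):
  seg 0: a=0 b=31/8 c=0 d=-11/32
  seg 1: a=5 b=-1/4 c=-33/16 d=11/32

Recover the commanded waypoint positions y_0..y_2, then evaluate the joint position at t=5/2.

y_0 = S_0(0) = a_0 = 0
y_1 = S_1(0) = a_1 = 5
y_2 = S_1(2) = -1
t_q=5/2 is in segment 1 (τ=1/2); S_1(τ)=1127/256

y_0=0 y_1=5 y_2=-1
S(5/2) = 1127/256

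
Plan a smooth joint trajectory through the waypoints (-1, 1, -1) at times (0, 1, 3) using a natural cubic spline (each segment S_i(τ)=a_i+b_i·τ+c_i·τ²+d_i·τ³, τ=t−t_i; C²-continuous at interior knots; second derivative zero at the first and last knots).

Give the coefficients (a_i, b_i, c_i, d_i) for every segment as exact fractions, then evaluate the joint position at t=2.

  seg 0: a=-1 b=5/2 c=0 d=-1/2
  seg 1: a=1 b=1 c=-3/2 d=1/4
S(2) = 3/4

Δ: Δ0=2, Δ1=-1
row 1: diag=6, rhs=-18; c'=1/3, d'=-3
back: M1=-3
M: M0=0, M1=-3, M2=0
seg 0: a=-1, c=M0/2=0, d=(M1−M0)/(6·1)=-1/2, b=Δ0−h0·(2M0+M1)/6=5/2
seg 1: a=1, c=M1/2=-3/2, d=(M2−M1)/(6·2)=1/4, b=Δ1−h1·(2M1+M2)/6=1
t_q=2 → seg 1, τ=1; S=1+1·τ+-3/2·τ²+1/4·τ³=3/4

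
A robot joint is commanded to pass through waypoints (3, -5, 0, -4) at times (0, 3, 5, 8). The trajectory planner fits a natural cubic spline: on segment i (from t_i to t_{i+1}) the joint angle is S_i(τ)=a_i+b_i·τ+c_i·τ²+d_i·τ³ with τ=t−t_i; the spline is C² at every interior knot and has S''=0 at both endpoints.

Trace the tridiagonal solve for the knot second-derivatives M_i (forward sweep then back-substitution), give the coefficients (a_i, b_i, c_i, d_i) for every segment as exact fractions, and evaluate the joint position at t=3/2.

  seg 0: a=3 b=-217/48 c=0 d=89/432
  seg 1: a=-5 b=25/24 c=89/48 d=-9/16
  seg 2: a=0 b=41/24 c=-73/48 d=73/432
S(3/2) = -395/128

Δ: Δ0=-8/3, Δ1=5/2, Δ2=-4/3
row 1: diag=10, rhs=31; c'=1/5, d'=31/10
row 2: denom=10−2·1/5=48/5; d'=(-23−2·31/10)/(48/5)=-73/24
back: M2=-73/24
back: M1=31/10−1/5·-73/24=89/24
M: M0=0, M1=89/24, M2=-73/24, M3=0
seg 0: a=3, c=M0/2=0, d=(M1−M0)/(6·3)=89/432, b=Δ0−h0·(2M0+M1)/6=-217/48
seg 1: a=-5, c=M1/2=89/48, d=(M2−M1)/(6·2)=-9/16, b=Δ1−h1·(2M1+M2)/6=25/24
seg 2: a=0, c=M2/2=-73/48, d=(M3−M2)/(6·3)=73/432, b=Δ2−h2·(2M2+M3)/6=41/24
t_q=3/2 → seg 0, τ=3/2; S=3+-217/48·τ+0·τ²+89/432·τ³=-395/128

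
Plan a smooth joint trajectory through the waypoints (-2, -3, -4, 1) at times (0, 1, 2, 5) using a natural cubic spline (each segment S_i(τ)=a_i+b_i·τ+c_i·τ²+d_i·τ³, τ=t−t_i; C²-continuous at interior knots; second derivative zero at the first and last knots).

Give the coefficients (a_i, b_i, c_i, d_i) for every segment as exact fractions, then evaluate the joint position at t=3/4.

  seg 0: a=-2 b=-85/93 c=0 d=-8/93
  seg 1: a=-3 b=-109/93 c=-8/31 d=40/93
  seg 2: a=-4 b=-37/93 c=32/31 d=-32/279
S(3/4) = -675/248

Δ: Δ0=-1, Δ1=-1, Δ2=5/3
row 1: diag=4, rhs=0; c'=1/4, d'=0
row 2: denom=8−1·1/4=31/4; d'=(16−1·0)/(31/4)=64/31
back: M2=64/31
back: M1=0−1/4·64/31=-16/31
M: M0=0, M1=-16/31, M2=64/31, M3=0
seg 0: a=-2, c=M0/2=0, d=(M1−M0)/(6·1)=-8/93, b=Δ0−h0·(2M0+M1)/6=-85/93
seg 1: a=-3, c=M1/2=-8/31, d=(M2−M1)/(6·1)=40/93, b=Δ1−h1·(2M1+M2)/6=-109/93
seg 2: a=-4, c=M2/2=32/31, d=(M3−M2)/(6·3)=-32/279, b=Δ2−h2·(2M2+M3)/6=-37/93
t_q=3/4 → seg 0, τ=3/4; S=-2+-85/93·τ+0·τ²+-8/93·τ³=-675/248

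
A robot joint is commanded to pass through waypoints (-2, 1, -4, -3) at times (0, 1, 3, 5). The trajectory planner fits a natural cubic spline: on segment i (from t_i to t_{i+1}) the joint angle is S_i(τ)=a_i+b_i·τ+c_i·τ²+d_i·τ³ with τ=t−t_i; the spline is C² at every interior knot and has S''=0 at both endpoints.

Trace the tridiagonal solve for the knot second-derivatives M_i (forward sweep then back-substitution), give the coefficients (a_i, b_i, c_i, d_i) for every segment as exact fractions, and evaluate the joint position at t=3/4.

  seg 0: a=-2 b=91/22 c=0 d=-25/22
  seg 1: a=1 b=8/11 c=-75/22 d=79/88
  seg 2: a=-4 b=-47/22 c=87/44 d=-29/88
S(3/4) = 877/1408

Δ: Δ0=3, Δ1=-5/2, Δ2=1/2
row 1: diag=6, rhs=-33; c'=1/3, d'=-11/2
row 2: denom=8−2·1/3=22/3; d'=(18−2·-11/2)/(22/3)=87/22
back: M2=87/22
back: M1=-11/2−1/3·87/22=-75/11
M: M0=0, M1=-75/11, M2=87/22, M3=0
seg 0: a=-2, c=M0/2=0, d=(M1−M0)/(6·1)=-25/22, b=Δ0−h0·(2M0+M1)/6=91/22
seg 1: a=1, c=M1/2=-75/22, d=(M2−M1)/(6·2)=79/88, b=Δ1−h1·(2M1+M2)/6=8/11
seg 2: a=-4, c=M2/2=87/44, d=(M3−M2)/(6·2)=-29/88, b=Δ2−h2·(2M2+M3)/6=-47/22
t_q=3/4 → seg 0, τ=3/4; S=-2+91/22·τ+0·τ²+-25/22·τ³=877/1408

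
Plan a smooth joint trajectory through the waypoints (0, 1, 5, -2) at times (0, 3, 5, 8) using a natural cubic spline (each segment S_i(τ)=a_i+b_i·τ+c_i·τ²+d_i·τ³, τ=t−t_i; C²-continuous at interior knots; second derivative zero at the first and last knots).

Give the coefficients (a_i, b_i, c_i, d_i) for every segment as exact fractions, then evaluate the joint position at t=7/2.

  seg 0: a=0 b=-11/24 c=0 d=19/216
  seg 1: a=1 b=23/12 c=19/24 d=-3/8
  seg 2: a=5 b=7/12 c=-35/24 d=35/216
S(7/2) = 135/64

Δ: Δ0=1/3, Δ1=2, Δ2=-7/3
row 1: diag=10, rhs=10; c'=1/5, d'=1
row 2: denom=10−2·1/5=48/5; d'=(-26−2·1)/(48/5)=-35/12
back: M2=-35/12
back: M1=1−1/5·-35/12=19/12
M: M0=0, M1=19/12, M2=-35/12, M3=0
seg 0: a=0, c=M0/2=0, d=(M1−M0)/(6·3)=19/216, b=Δ0−h0·(2M0+M1)/6=-11/24
seg 1: a=1, c=M1/2=19/24, d=(M2−M1)/(6·2)=-3/8, b=Δ1−h1·(2M1+M2)/6=23/12
seg 2: a=5, c=M2/2=-35/24, d=(M3−M2)/(6·3)=35/216, b=Δ2−h2·(2M2+M3)/6=7/12
t_q=7/2 → seg 1, τ=1/2; S=1+23/12·τ+19/24·τ²+-3/8·τ³=135/64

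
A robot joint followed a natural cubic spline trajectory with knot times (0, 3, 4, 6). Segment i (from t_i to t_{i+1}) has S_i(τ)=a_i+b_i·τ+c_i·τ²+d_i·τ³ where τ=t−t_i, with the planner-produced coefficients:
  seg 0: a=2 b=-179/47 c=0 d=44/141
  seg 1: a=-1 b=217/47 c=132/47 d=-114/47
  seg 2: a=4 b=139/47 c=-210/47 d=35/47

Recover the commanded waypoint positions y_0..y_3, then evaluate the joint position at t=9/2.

y_0=2 y_1=-1 y_2=4 y_3=-2
S(9/2) = 1675/376

y_0 = S_0(0) = a_0 = 2
y_1 = S_1(0) = a_1 = -1
y_2 = S_2(0) = a_2 = 4
y_3 = S_2(2) = -2
t_q=9/2 is in segment 2 (τ=1/2); S_2(τ)=1675/376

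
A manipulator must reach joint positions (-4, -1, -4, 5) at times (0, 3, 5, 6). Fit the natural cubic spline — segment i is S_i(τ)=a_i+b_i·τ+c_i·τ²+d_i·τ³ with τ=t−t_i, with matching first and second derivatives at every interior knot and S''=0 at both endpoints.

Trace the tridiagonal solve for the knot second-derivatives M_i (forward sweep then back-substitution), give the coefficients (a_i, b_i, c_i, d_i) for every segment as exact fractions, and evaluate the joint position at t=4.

Δ: Δ0=1, Δ1=-3/2, Δ2=9
row 1: diag=10, rhs=-15; c'=1/5, d'=-3/2
row 2: denom=6−2·1/5=28/5; d'=(63−2·-3/2)/(28/5)=165/14
back: M2=165/14
back: M1=-3/2−1/5·165/14=-27/7
M: M0=0, M1=-27/7, M2=165/14, M3=0
seg 0: a=-4, c=M0/2=0, d=(M1−M0)/(6·3)=-3/14, b=Δ0−h0·(2M0+M1)/6=41/14
seg 1: a=-1, c=M1/2=-27/14, d=(M2−M1)/(6·2)=73/56, b=Δ1−h1·(2M1+M2)/6=-20/7
seg 2: a=-4, c=M2/2=165/28, d=(M3−M2)/(6·1)=-55/28, b=Δ2−h2·(2M2+M3)/6=71/14
t_q=4 → seg 1, τ=1; S=-1+-20/7·τ+-27/14·τ²+73/56·τ³=-251/56

  seg 0: a=-4 b=41/14 c=0 d=-3/14
  seg 1: a=-1 b=-20/7 c=-27/14 d=73/56
  seg 2: a=-4 b=71/14 c=165/28 d=-55/28
S(4) = -251/56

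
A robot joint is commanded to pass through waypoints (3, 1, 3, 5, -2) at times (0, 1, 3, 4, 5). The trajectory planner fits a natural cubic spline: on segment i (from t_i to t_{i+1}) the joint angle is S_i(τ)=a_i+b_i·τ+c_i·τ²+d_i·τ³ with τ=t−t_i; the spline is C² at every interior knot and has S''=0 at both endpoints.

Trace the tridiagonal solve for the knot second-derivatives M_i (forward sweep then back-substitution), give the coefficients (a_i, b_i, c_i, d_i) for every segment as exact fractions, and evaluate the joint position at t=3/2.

  seg 0: a=3 b=-287/122 c=0 d=43/122
  seg 1: a=1 b=-79/61 c=129/122 d=11/244
  seg 2: a=3 b=212/61 c=81/61 d=-171/61
  seg 3: a=5 b=-139/61 c=-432/61 d=144/61
S(3/2) = 1215/1952

Δ: Δ0=-2, Δ1=1, Δ2=2, Δ3=-7
row 1: diag=6, rhs=18; c'=1/3, d'=3
row 2: denom=6−2·1/3=16/3; d'=(6−2·3)/(16/3)=0
row 3: denom=4−1·3/16=61/16; d'=(-54−1·0)/(61/16)=-864/61
back: M3=-864/61
back: M2=0−3/16·-864/61=162/61
back: M1=3−1/3·162/61=129/61
M: M0=0, M1=129/61, M2=162/61, M3=-864/61, M4=0
seg 0: a=3, c=M0/2=0, d=(M1−M0)/(6·1)=43/122, b=Δ0−h0·(2M0+M1)/6=-287/122
seg 1: a=1, c=M1/2=129/122, d=(M2−M1)/(6·2)=11/244, b=Δ1−h1·(2M1+M2)/6=-79/61
seg 2: a=3, c=M2/2=81/61, d=(M3−M2)/(6·1)=-171/61, b=Δ2−h2·(2M2+M3)/6=212/61
seg 3: a=5, c=M3/2=-432/61, d=(M4−M3)/(6·1)=144/61, b=Δ3−h3·(2M3+M4)/6=-139/61
t_q=3/2 → seg 1, τ=1/2; S=1+-79/61·τ+129/122·τ²+11/244·τ³=1215/1952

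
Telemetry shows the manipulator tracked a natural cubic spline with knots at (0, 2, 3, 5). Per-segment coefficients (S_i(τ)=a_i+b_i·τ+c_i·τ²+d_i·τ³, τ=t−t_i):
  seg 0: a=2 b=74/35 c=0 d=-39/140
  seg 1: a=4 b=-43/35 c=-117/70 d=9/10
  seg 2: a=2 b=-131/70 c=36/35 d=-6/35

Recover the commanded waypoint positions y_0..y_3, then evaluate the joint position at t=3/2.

y_0=2 y_1=4 y_2=2 y_3=1
S(3/2) = 677/160

y_0 = S_0(0) = a_0 = 2
y_1 = S_1(0) = a_1 = 4
y_2 = S_2(0) = a_2 = 2
y_3 = S_2(2) = 1
t_q=3/2 is in segment 0 (τ=3/2); S_0(τ)=677/160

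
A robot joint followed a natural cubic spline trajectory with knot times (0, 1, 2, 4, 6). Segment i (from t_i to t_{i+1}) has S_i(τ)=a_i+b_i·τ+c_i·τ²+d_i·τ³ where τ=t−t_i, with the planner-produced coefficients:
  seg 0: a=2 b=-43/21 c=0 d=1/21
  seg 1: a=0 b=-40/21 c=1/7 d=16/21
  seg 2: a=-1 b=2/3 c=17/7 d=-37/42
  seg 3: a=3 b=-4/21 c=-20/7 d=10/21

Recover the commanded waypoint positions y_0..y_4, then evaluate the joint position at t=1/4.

y_0 = S_0(0) = a_0 = 2
y_1 = S_1(0) = a_1 = 0
y_2 = S_2(0) = a_2 = -1
y_3 = S_3(0) = a_3 = 3
y_4 = S_3(2) = -5
t_q=1/4 is in segment 0 (τ=1/4); S_0(τ)=667/448

y_0=2 y_1=0 y_2=-1 y_3=3 y_4=-5
S(1/4) = 667/448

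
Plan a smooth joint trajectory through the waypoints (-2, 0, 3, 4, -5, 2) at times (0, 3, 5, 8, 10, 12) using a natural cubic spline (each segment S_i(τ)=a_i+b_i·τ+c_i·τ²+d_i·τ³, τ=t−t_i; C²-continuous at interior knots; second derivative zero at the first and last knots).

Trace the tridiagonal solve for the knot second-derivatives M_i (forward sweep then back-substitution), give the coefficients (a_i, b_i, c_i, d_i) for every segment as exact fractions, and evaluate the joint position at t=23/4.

  seg 0: a=-2 b=779/1644 c=0 d=317/14796
  seg 1: a=0 b=865/822 c=317/1644 d=17/1096
  seg 2: a=3 b=826/411 c=235/822 d=-2083/7398
  seg 3: a=4 b=-3187/822 c=-308/137 d=398/411
  seg 4: a=-5 b=-1027/822 c=488/137 d=-244/411
S(23/4) = 79777/17536

Δ: Δ0=2/3, Δ1=3/2, Δ2=1/3, Δ3=-9/2, Δ4=7/2
row 1: diag=10, rhs=5; c'=1/5, d'=1/2
row 2: denom=10−2·1/5=48/5; d'=(-7−2·1/2)/(48/5)=-5/6
row 3: denom=10−3·5/16=145/16; d'=(-29−3·-5/6)/(145/16)=-424/145
row 4: denom=8−2·32/145=1096/145; d'=(48−2·-424/145)/(1096/145)=976/137
back: M4=976/137
back: M3=-424/145−32/145·976/137=-616/137
back: M2=-5/6−5/16·-616/137=235/411
back: M1=1/2−1/5·235/411=317/822
M: M0=0, M1=317/822, M2=235/411, M3=-616/137, M4=976/137, M5=0
seg 0: a=-2, c=M0/2=0, d=(M1−M0)/(6·3)=317/14796, b=Δ0−h0·(2M0+M1)/6=779/1644
seg 1: a=0, c=M1/2=317/1644, d=(M2−M1)/(6·2)=17/1096, b=Δ1−h1·(2M1+M2)/6=865/822
seg 2: a=3, c=M2/2=235/822, d=(M3−M2)/(6·3)=-2083/7398, b=Δ2−h2·(2M2+M3)/6=826/411
seg 3: a=4, c=M3/2=-308/137, d=(M4−M3)/(6·2)=398/411, b=Δ3−h3·(2M3+M4)/6=-3187/822
seg 4: a=-5, c=M4/2=488/137, d=(M5−M4)/(6·2)=-244/411, b=Δ4−h4·(2M4+M5)/6=-1027/822
t_q=23/4 → seg 2, τ=3/4; S=3+826/411·τ+235/822·τ²+-2083/7398·τ³=79777/17536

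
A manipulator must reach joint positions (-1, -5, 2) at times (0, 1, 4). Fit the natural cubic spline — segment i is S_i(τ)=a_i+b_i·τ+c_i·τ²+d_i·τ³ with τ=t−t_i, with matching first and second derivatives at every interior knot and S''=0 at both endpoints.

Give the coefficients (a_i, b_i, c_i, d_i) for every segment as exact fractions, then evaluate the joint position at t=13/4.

Δ: Δ0=-4, Δ1=7/3
row 1: diag=8, rhs=38; c'=3/8, d'=19/4
back: M1=19/4
M: M0=0, M1=19/4, M2=0
seg 0: a=-1, c=M0/2=0, d=(M1−M0)/(6·1)=19/24, b=Δ0−h0·(2M0+M1)/6=-115/24
seg 1: a=-5, c=M1/2=19/8, d=(M2−M1)/(6·3)=-19/72, b=Δ1−h1·(2M1+M2)/6=-29/12
t_q=13/4 → seg 1, τ=9/4; S=-5+-29/12·τ+19/8·τ²+-19/72·τ³=-727/512

  seg 0: a=-1 b=-115/24 c=0 d=19/24
  seg 1: a=-5 b=-29/12 c=19/8 d=-19/72
S(13/4) = -727/512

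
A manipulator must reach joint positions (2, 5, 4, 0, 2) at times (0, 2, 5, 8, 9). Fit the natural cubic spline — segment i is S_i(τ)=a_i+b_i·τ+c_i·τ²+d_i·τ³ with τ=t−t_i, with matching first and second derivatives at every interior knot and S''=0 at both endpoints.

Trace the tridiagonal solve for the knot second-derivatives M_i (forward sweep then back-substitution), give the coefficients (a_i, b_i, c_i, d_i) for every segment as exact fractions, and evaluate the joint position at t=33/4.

Δ: Δ0=3/2, Δ1=-1/3, Δ2=-4/3, Δ3=2
row 1: diag=10, rhs=-11; c'=3/10, d'=-11/10
row 2: denom=12−3·3/10=111/10; d'=(-6−3·-11/10)/(111/10)=-9/37
row 3: denom=8−3·10/37=266/37; d'=(20−3·-9/37)/(266/37)=767/266
back: M3=767/266
back: M2=-9/37−10/37·767/266=-136/133
back: M1=-11/10−3/10·-136/133=-211/266
M: M0=0, M1=-211/266, M2=-136/133, M3=767/266, M4=0
seg 0: a=2, c=M0/2=0, d=(M1−M0)/(6·2)=-211/3192, b=Δ0−h0·(2M0+M1)/6=704/399
seg 1: a=5, c=M1/2=-211/532, d=(M2−M1)/(6·3)=-61/4788, b=Δ1−h1·(2M1+M2)/6=775/798
seg 2: a=4, c=M2/2=-68/133, d=(M3−M2)/(6·3)=1039/4788, b=Δ2−h2·(2M2+M3)/6=-2797/1596
seg 3: a=0, c=M3/2=767/532, d=(M4−M3)/(6·1)=-767/1596, b=Δ3−h3·(2M3+M4)/6=829/798
t_q=33/4 → seg 3, τ=1/4; S=0+829/798·τ+767/532·τ²+-767/1596·τ³=1665/4864

  seg 0: a=2 b=704/399 c=0 d=-211/3192
  seg 1: a=5 b=775/798 c=-211/532 d=-61/4788
  seg 2: a=4 b=-2797/1596 c=-68/133 d=1039/4788
  seg 3: a=0 b=829/798 c=767/532 d=-767/1596
S(33/4) = 1665/4864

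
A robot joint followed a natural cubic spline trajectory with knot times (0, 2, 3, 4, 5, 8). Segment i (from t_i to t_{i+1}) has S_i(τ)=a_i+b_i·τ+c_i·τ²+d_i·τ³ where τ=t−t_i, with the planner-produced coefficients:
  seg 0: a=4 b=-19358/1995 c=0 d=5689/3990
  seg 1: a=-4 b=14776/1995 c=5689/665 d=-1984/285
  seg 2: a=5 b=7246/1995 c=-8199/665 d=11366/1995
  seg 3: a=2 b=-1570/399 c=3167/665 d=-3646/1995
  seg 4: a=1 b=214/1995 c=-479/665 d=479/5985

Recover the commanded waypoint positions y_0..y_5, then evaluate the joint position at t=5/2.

y_0=4 y_1=-4 y_2=5 y_3=2 y_4=1 y_5=-3
S(5/2) = 517/532

y_0 = S_0(0) = a_0 = 4
y_1 = S_1(0) = a_1 = -4
y_2 = S_2(0) = a_2 = 5
y_3 = S_3(0) = a_3 = 2
y_4 = S_4(0) = a_4 = 1
y_5 = S_4(3) = -3
t_q=5/2 is in segment 1 (τ=1/2); S_1(τ)=517/532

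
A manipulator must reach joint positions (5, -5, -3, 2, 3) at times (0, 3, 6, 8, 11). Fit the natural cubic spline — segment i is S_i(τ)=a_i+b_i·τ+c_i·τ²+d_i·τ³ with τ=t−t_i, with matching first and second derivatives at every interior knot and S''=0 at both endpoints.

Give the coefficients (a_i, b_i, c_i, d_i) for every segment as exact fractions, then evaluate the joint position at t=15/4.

Δ: Δ0=-10/3, Δ1=2/3, Δ2=5/2, Δ3=1/3
row 1: diag=12, rhs=24; c'=1/4, d'=2
row 2: denom=10−3·1/4=37/4; d'=(11−3·2)/(37/4)=20/37
row 3: denom=10−2·8/37=354/37; d'=(-13−2·20/37)/(354/37)=-521/354
back: M3=-521/354
back: M2=20/37−8/37·-521/354=152/177
back: M1=2−1/4·152/177=316/177
M: M0=0, M1=316/177, M2=152/177, M3=-521/354, M4=0
seg 0: a=5, c=M0/2=0, d=(M1−M0)/(6·3)=158/1593, b=Δ0−h0·(2M0+M1)/6=-748/177
seg 1: a=-5, c=M1/2=158/177, d=(M2−M1)/(6·3)=-82/1593, b=Δ1−h1·(2M1+M2)/6=-274/177
seg 2: a=-3, c=M2/2=76/177, d=(M3−M2)/(6·2)=-275/1416, b=Δ2−h2·(2M2+M3)/6=428/177
seg 3: a=2, c=M3/2=-521/708, d=(M4−M3)/(6·3)=521/6372, b=Δ3−h3·(2M3+M4)/6=213/118
t_q=15/4 → seg 1, τ=3/4; S=-5+-274/177·τ+158/177·τ²+-82/1593·τ³=-10725/1888

  seg 0: a=5 b=-748/177 c=0 d=158/1593
  seg 1: a=-5 b=-274/177 c=158/177 d=-82/1593
  seg 2: a=-3 b=428/177 c=76/177 d=-275/1416
  seg 3: a=2 b=213/118 c=-521/708 d=521/6372
S(15/4) = -10725/1888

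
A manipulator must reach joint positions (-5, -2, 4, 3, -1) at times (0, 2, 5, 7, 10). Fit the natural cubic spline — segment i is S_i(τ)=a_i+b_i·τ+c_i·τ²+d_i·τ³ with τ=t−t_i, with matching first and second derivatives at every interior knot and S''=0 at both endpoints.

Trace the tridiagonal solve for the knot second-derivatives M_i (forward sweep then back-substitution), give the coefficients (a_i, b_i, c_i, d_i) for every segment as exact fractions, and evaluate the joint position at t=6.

  seg 0: a=-5 b=1069/870 c=0 d=59/870
  seg 1: a=-2 b=1777/870 c=59/145 d=-1099/7830
  seg 2: a=4 b=302/435 c=-149/174 d=451/3480
  seg 3: a=3 b=-341/290 c=-137/1740 d=137/15660
S(6) = 13807/3480

Δ: Δ0=3/2, Δ1=2, Δ2=-1/2, Δ3=-4/3
row 1: diag=10, rhs=3; c'=3/10, d'=3/10
row 2: denom=10−3·3/10=91/10; d'=(-15−3·3/10)/(91/10)=-159/91
row 3: denom=10−2·20/91=870/91; d'=(-5−2·-159/91)/(870/91)=-137/870
back: M3=-137/870
back: M2=-159/91−20/91·-137/870=-149/87
back: M1=3/10−3/10·-149/87=118/145
M: M0=0, M1=118/145, M2=-149/87, M3=-137/870, M4=0
seg 0: a=-5, c=M0/2=0, d=(M1−M0)/(6·2)=59/870, b=Δ0−h0·(2M0+M1)/6=1069/870
seg 1: a=-2, c=M1/2=59/145, d=(M2−M1)/(6·3)=-1099/7830, b=Δ1−h1·(2M1+M2)/6=1777/870
seg 2: a=4, c=M2/2=-149/174, d=(M3−M2)/(6·2)=451/3480, b=Δ2−h2·(2M2+M3)/6=302/435
seg 3: a=3, c=M3/2=-137/1740, d=(M4−M3)/(6·3)=137/15660, b=Δ3−h3·(2M3+M4)/6=-341/290
t_q=6 → seg 2, τ=1; S=4+302/435·τ+-149/174·τ²+451/3480·τ³=13807/3480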